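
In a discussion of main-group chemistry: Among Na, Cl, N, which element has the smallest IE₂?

Cl

IE_2 is the cost of taking one more electron from the +1 cation: Na⁺ is the bare [Ne] core; Cl⁺ still has 6 valence electrons; N⁺ still has 4 valence electrons.
Breaking into a closed-shell core is much more expensive than removing a leftover valence electron — Na has the largest IE_2 here.
Valence configurations: Cl⁺ [Ne]3s²3p⁴, N⁺ [He]2s²2p².
The numbers (kJ/mol): Na 4562, Cl 2298, N 2856.
Putting it together, IE_2: Cl < N < Na.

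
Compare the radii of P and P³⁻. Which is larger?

Forming P³⁻ adds 3 electrons to P. More electron–electron repulsion in the same shell, with unchanged nuclear charge, lets the cloud expand.
An anion is larger than its parent atom: P³⁻ > P.

P³⁻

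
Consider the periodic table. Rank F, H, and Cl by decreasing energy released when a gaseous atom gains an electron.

Cl, F, H

H is in period 1, group 1; F is in period 2, group 17; Cl is in period 3, group 17.
EA tends to increase across a period and decrease down a group, though the pattern is less regular than for IE or radius.
Neither a single period nor a single group — weigh both effects.
F > H: period and group pull opposite ways; the across-period shift dominates (328 vs 73 kJ/mol).
Cl > F: this pair runs against the simple trend — see the exception note.
Note the exception: Cl has a higher electron affinity than F, contrary to the simple trend — F's small 2p subshell makes the incoming electron feel strong e⁻–e⁻ repulsion, so Cl actually releases more energy on gaining an electron.
Approximate values (kJ/mol): H 73, F 328, Cl 349.
So from highest to lowest: Cl > F > H.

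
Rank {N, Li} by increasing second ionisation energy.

N, Li

IE_2 is the cost of taking one more electron from the +1 cation: N⁺ still has 4 valence electrons; Li⁺ is the bare [He] core.
Pulling an electron out of a noble-gas core costs far more than removing a remaining valence electron, so Li sits at the high end of IE_2.
Approximate IE_2 values (kJ/mol): N 2856, Li 7298.
So the second ionization energies run N < Li.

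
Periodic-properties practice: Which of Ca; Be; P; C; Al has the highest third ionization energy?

Be

After 2 electrons have been removed, what remains? Ca²⁺ is the bare [Ar] core; Be²⁺ is the bare [He] core; P²⁺ still has 3 valence electrons; C²⁺ still has 2 valence electrons; Al²⁺ still has 1 valence electron.
Breaking into a closed-shell core is much more expensive than removing a leftover valence electron — Ca and Be have the largest IE_3 here.
Valence configurations: P²⁺ [Ne]3s²3p¹, C²⁺ [He]2s², Al²⁺ [Ne]3s¹.
Approximate IE_3 values (kJ/mol): Ca 4912, Be 14849, P 2914, C 4620, Al 2745.
Overall IE_3 order: Al < P < C < Ca < Be.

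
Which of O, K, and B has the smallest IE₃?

After 2 electrons have been removed, what remains? O²⁺ still has 4 valence electrons; K²⁺ is already 1 electron into the core; B²⁺ still has 1 valence electron.
Usually core removal costs more than valence removal, but here the competition is close: a tightly held n=2 valence electron can cost more to remove than an n=3 core electron, so the actual values have to decide it.
Valence configurations: O²⁺ [He]2s²2p², B²⁺ [He]2s¹.
Tabulated IE_3 (kJ/mol): O 5300, K 4420, B 3660.
Overall IE_3 order: B < K < O.

B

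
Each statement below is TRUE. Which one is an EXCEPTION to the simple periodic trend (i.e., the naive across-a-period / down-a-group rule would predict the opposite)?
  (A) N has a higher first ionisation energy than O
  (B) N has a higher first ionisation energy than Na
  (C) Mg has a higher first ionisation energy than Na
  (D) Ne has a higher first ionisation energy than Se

(A)

The general trend: first ionisation energy increases across a period and decreases down a group.
(A) N (period 2, group 15) vs O (period 2, group 16): the stated order contradicts the simple trend.
(B) N (period 2, group 15) vs Na (period 3, group 1): the stated order agrees with the simple trend.
(C) Mg (period 3, group 2) vs Na (period 3, group 1): the stated order agrees with the simple trend.
(D) Ne (period 2, group 18) vs Se (period 4, group 16): the stated order agrees with the simple trend.
The exception is (A): pairing an electron in O's 2p⁴ costs repulsion energy, so O ionizes more easily than half-filled N (2p³).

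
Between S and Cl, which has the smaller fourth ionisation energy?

Consider each +3 ion: S³⁺ still has 3 valence electrons; Cl³⁺ still has 4 valence electrons.
All are still removing valence electrons, so compare the +3 ions as you would atoms: IE_4 generally rises across a period (higher Z_eff) and falls down a group (larger shell), subject to the usual subshell exceptions.
Valence configurations: S³⁺ [Ne]3s²3p¹, Cl³⁺ [Ne]3s²3p².
Approximate IE_4 values (kJ/mol): S 4556, Cl 5159.
So the fourth ionization energies run S < Cl.

S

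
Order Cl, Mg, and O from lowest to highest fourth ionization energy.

Cl, O, Mg

IE_4 is the cost of taking one more electron from the +3 cation: Cl³⁺ still has 4 valence electrons; Mg³⁺ is already 1 electron into the core; O³⁺ still has 3 valence electrons.
Core electrons are held far more tightly than valence electrons, so Mg tops the IE_4 order.
Valence configurations: Cl³⁺ [Ne]3s²3p², O³⁺ [He]2s²2p¹.
The numbers (kJ/mol): Cl 5159, Mg 10543, O 7469.
Overall IE_4 order: Cl < O < Mg.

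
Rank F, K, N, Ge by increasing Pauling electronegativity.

K < Ge < N < F

N is in period 2, group 15; F is in period 2, group 17; K is in period 4, group 1; Ge is in period 4, group 14.
Smaller atoms with higher effective nuclear charge are more electronegative.
Neither a single period nor a single group — weigh both effects.
Ge > K: Ge lies to the right of K in period 4, so the across-period effect alone puts Ge higher.
N > Ge: both effects reinforce here, so N is clearly the higher of the two.
F > N: F lies to the right of N in period 2, so the across-period effect alone puts F higher.
For reference (Pauling): N 3.04, F 3.98, K 0.82, Ge 2.01.
So from lowest to highest: K < Ge < N < F.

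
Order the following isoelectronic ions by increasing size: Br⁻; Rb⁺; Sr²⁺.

All of these have 36 electrons, so size is governed by nuclear charge alone: the more protons, the stronger the pull on the same electron cloud, and the smaller the ion.
Nuclear charges: Sr²⁺ (Z=38), Rb⁺ (Z=37), Br⁻ (Z=35).
Smallest to largest: Sr²⁺ < Rb⁺ < Br⁻.

Sr²⁺ < Rb⁺ < Br⁻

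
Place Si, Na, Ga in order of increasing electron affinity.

Ga < Na < Si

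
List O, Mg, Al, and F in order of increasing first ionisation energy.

IE₁ increases left→right with effective nuclear charge and decreases top→bottom as the valence shell moves farther out.
Neither a single period nor a single group — weigh both effects.
Mg > Al: this pair runs against the simple trend — see the exception note.
O > Mg: relative to Mg, both the across-period and down-group shifts push O's first ionization energy up.
F > O: both are in period 2; the period trend gives F the larger value.
Note the exception: Mg has a higher first ionization energy than Al, contrary to the simple trend — Al's single 3p electron is easier to remove than one from Mg's filled 3s².
Tabulated first ionization energy (kJ/mol): O 1314, F 1681, Mg 738, Al 578.
So from lowest to highest: Al < Mg < O < F.

Al, Mg, O, F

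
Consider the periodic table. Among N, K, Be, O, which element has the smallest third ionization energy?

IE_3 is the cost of taking one more electron from the +2 cation: N²⁺ still has 3 valence electrons; K²⁺ is already 1 electron into the core; Be²⁺ is the bare [He] core; O²⁺ still has 4 valence electrons.
Usually core removal costs more than valence removal, but here the competition is close: a tightly held n=2 valence electron can cost more to remove than an n=3 core electron, so the actual values have to decide it.
Valence configurations: N²⁺ [He]2s²2p¹, O²⁺ [He]2s²2p².
Approximate IE_3 values (kJ/mol): N 4578, K 4420, Be 14849, O 5300.
Putting it together, IE_3: K < N < O < Be.

K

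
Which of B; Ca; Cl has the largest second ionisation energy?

B

The second ionization energy removes an electron from the +1 ion. For each element: B⁺ still has 2 valence electrons; Ca⁺ still has 1 valence electron; Cl⁺ still has 6 valence electrons.
All are still removing valence electrons, so compare the +1 ions as you would atoms: IE_2 generally rises across a period (higher Z_eff) and falls down a group (larger shell), subject to the usual subshell exceptions.
Valence configurations: B⁺ [He]2s², Ca⁺ [Ar]4s¹, Cl⁺ [Ne]3s²3p⁴.
Approximate IE_2 values (kJ/mol): B 2427, Ca 1145, Cl 2298.
Putting it together, IE_2: Ca < Cl < B.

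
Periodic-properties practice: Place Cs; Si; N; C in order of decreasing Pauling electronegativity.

C is in period 2, group 14; N is in period 2, group 15; Si is in period 3, group 14; Cs is in period 6, group 1.
Atoms toward the upper right of the periodic table pull bonding electrons most strongly.
Neither a single period nor a single group — weigh both effects.
Si > Cs: both effects reinforce here, so Si is clearly the higher of the two.
C > Si: they share group 14; the group trend gives C the larger value.
N > C: N lies to the right of C in period 2, so the across-period effect alone puts N higher.
Approximate values (Pauling): C 2.55, N 3.04, Si 1.90, Cs 0.79.
So from highest to lowest: N > C > Si > Cs.

N > C > Si > Cs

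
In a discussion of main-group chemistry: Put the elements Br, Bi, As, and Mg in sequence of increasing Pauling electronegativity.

Mg, Bi, As, Br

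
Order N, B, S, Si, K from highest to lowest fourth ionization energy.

The fourth ionization energy removes an electron from the +3 ion. For each element: N³⁺ still has 2 valence electrons; B³⁺ is the bare [He] core; S³⁺ still has 3 valence electrons; Si³⁺ still has 1 valence electron; K³⁺ is already 2 electrons into the core.
Usually core removal costs more than valence removal, but here the competition is close: a tightly held n=2 valence electron can cost more to remove than an n=3 core electron, so the actual values have to decide it.
Valence configurations: N³⁺ [He]2s², S³⁺ [Ne]3s²3p¹, Si³⁺ [Ne]3s¹.
The numbers (kJ/mol): N 7475, B 25026, S 4556, Si 4356, K 5877.
Hence IE_4: Si < S < K < N < B.

B, N, K, S, Si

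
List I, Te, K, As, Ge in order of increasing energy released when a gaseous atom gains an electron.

K < As < Ge < Te < I

EA tends to increase across a period and decrease down a group, though the pattern is less regular than for IE or radius.
Here both period and group differ, so the two effects have to be weighed against each other.
As > K: As lies to the right of K in period 4, so the across-period effect alone puts As higher.
Ge > As: this pair runs against the simple trend — see the exception note.
Te > Ge: period and group pull opposite ways; the across-period shift dominates (190 vs 119 kJ/mol).
I > Te: I lies to the right of Te in period 5, so the across-period effect alone puts I higher.
Note the exception: Ge has a higher electron affinity than As, contrary to the simple trend — adding an electron to As's half-filled 4p³ is unfavourable, so Ge (4p²) has the more exothermic EA.
For reference (kJ/mol): K 48, Ge 119, As 78, Te 190, I 295.
So from lowest to highest: K < As < Ge < Te < I.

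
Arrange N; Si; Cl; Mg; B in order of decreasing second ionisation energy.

N > B > Cl > Si > Mg

Consider each +1 ion: N⁺ still has 4 valence electrons; Si⁺ still has 3 valence electrons; Cl⁺ still has 6 valence electrons; Mg⁺ still has 1 valence electron; B⁺ still has 2 valence electrons.
All are still removing valence electrons, so compare the +1 ions as you would atoms: IE_2 generally rises across a period (higher Z_eff) and falls down a group (larger shell), subject to the usual subshell exceptions.
Valence configurations: N⁺ [He]2s²2p², Si⁺ [Ne]3s²3p¹, Cl⁺ [Ne]3s²3p⁴, Mg⁺ [Ne]3s¹, B⁺ [He]2s².
Tabulated IE_2 (kJ/mol): N 2856, Si 1577, Cl 2298, Mg 1451, B 2427.
Putting it together, IE_2: Mg < Si < Cl < B < N.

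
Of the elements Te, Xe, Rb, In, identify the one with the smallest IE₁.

Rb

Rb is in period 5, group 1; In is in period 5, group 13; Te is in period 5, group 16; Xe is in period 5, group 18.
Removing the outermost electron gets harder across a period and easier down a group.
All lie in period 5, so first ionization energy increases left to right.
The smallest IE₁ among these belongs to Rb.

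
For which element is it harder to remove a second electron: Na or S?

IE_2 is the cost of taking one more electron from the +1 cation: Na⁺ is the bare [Ne] core; S⁺ still has 5 valence electrons.
Core electrons are held far more tightly than valence electrons, so Na tops the IE_2 order.
Approximate IE_2 values (kJ/mol): Na 4562, S 2252.
So the second ionization energies run S < Na.

Na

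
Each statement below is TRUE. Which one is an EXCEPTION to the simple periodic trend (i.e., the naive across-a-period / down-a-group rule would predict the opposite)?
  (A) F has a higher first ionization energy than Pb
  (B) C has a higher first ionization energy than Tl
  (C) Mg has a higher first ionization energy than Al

The general trend: first ionization energy increases across a period and decreases down a group.
(A) F (period 2, group 17) vs Pb (period 6, group 14): the stated order agrees with the simple trend.
(B) C (period 2, group 14) vs Tl (period 6, group 13): the stated order agrees with the simple trend.
(C) Mg (period 3, group 2) vs Al (period 3, group 13): the stated order contradicts the simple trend.
The exception is (C): Al's single 3p electron is easier to remove than one from Mg's filled 3s².

(C)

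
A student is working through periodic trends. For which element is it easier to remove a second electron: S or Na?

The second ionization energy removes an electron from the +1 ion. For each element: S⁺ still has 5 valence electrons; Na⁺ is the bare [Ne] core.
Pulling an electron out of a noble-gas core costs far more than removing a remaining valence electron, so Na sits at the high end of IE_2.
Tabulated IE_2 (kJ/mol): S 2252, Na 4562.
Overall IE_2 order: S < Na.

S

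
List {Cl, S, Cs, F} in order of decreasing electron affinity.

Cl, F, S, Cs

F is in period 2, group 17; S is in period 3, group 16; Cl is in period 3, group 17; Cs is in period 6, group 1.
Adding an electron releases more energy for atoms nearer the top right (short of the noble gases).
These span different periods and groups, so the two trends combine.
S > Cs: both effects reinforce here, so S is clearly the higher of the two.
F > S: relative to S, both the across-period and down-group shifts push F's electron affinity up.
Cl > F: this pair runs against the simple trend — see the exception note.
Note the exception: Cl has a higher electron affinity than F, contrary to the simple trend — F's small 2p subshell makes the incoming electron feel strong e⁻–e⁻ repulsion, so Cl actually releases more energy on gaining an electron.
Approximate values (kJ/mol): F 328, S 200, Cl 349, Cs 46.
So from highest to lowest: Cl > F > S > Cs.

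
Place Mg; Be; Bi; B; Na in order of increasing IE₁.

Na < Bi < Mg < B < Be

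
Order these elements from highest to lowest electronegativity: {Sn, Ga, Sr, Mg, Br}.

Smaller atoms with higher effective nuclear charge are more electronegative.
Neither a single period nor a single group — weigh both effects.
Mg > Sr: Mg sits above Sr in group 2, so the down-group effect alone puts Mg higher.
Ga > Mg: the two effects oppose for this pair; the across-period effect wins (1.81 vs 1.31).
Sn > Ga: the two effects oppose for this pair; the across-period effect wins (1.96 vs 1.81).
Br > Sn: relative to Sn, both the across-period and down-group shifts push Br's electronegativity up.
For reference (Pauling): Mg 1.31, Ga 1.81, Br 2.96, Sr 0.95, Sn 1.96.
So from highest to lowest: Br > Sn > Ga > Mg > Sr.

Br > Sn > Ga > Mg > Sr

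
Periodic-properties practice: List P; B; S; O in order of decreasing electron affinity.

S > O > P > B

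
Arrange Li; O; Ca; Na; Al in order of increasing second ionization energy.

Ca < Al < O < Na < Li

The second ionization energy removes an electron from the +1 ion. For each element: Li⁺ is the bare [He] core; O⁺ still has 5 valence electrons; Ca⁺ still has 1 valence electron; Na⁺ is the bare [Ne] core; Al⁺ still has 2 valence electrons.
Core electrons are held far more tightly than valence electrons, so Na and Li top the IE_2 order.
Valence configurations: O⁺ [He]2s²2p³, Ca⁺ [Ar]4s¹, Al⁺ [Ne]3s².
The numbers (kJ/mol): Li 7298, O 3388, Ca 1145, Na 4562, Al 1817.
Putting it together, IE_2: Ca < Al < O < Na < Li.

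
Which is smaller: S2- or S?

Forming S2- adds 2 electrons to S. More electron–electron repulsion in the same shell, with unchanged nuclear charge, lets the cloud expand.
An anion is larger than its parent atom: S2- > S.

S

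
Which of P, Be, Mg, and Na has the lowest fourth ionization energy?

P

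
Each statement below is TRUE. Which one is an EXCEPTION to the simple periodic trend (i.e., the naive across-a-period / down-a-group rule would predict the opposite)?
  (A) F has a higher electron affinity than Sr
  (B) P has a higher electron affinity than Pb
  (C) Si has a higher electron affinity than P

(C)

The general trend: electron affinity increases across a period and decreases down a group.
(A) F (period 2, group 17) vs Sr (period 5, group 2): the stated order agrees with the simple trend.
(B) P (period 3, group 15) vs Pb (period 6, group 14): the stated order agrees with the simple trend.
(C) Si (period 3, group 14) vs P (period 3, group 15): the stated order contradicts the simple trend.
The exception is (C): adding an electron to P's half-filled 3p³ is unfavourable, so Si (3p²) has the more exothermic EA.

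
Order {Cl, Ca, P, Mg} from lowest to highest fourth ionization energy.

P < Cl < Ca < Mg

IE_4 is the cost of taking one more electron from the +3 cation: Cl³⁺ still has 4 valence electrons; Ca³⁺ is already 1 electron into the core; P³⁺ still has 2 valence electrons; Mg³⁺ is already 1 electron into the core.
Core electrons are held far more tightly than valence electrons, so Ca and Mg top the IE_4 order.
Valence configurations: Cl³⁺ [Ne]3s²3p², P³⁺ [Ne]3s².
The numbers (kJ/mol): Cl 5159, Ca 6491, P 4964, Mg 10543.
Putting it together, IE_4: P < Cl < Ca < Mg.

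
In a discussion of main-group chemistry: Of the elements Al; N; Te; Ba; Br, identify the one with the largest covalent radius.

Ba

N is in period 2, group 15; Al is in period 3, group 13; Br is in period 4, group 17; Te is in period 5, group 16; Ba is in period 6, group 2.
Across a period the added protons contract the valence shell; down a group each new principal shell makes the atom larger.
Here both period and group differ, so the two effects have to be weighed against each other.
Br > N: period and group pull opposite ways; the down-group shift dominates (114 vs 71 pm).
Al > Br: period and group pull opposite ways; the across-period shift dominates (126 vs 114 pm).
Te > Al: period and group pull opposite ways; the down-group shift dominates (136 vs 126 pm).
Ba > Te: both effects reinforce here, so Ba is clearly the larger of the two.
For reference (pm): N 71, Al 126, Br 114, Te 136, Ba 196.
The largest covalent radius among these belongs to Ba.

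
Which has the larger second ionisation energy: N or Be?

N

The second ionization energy removes an electron from the +1 ion. For each element: N⁺ still has 4 valence electrons; Be⁺ still has 1 valence electron.
All are still removing valence electrons, so compare the +1 ions as you would atoms: IE_2 generally rises across a period (higher Z_eff) and falls down a group (larger shell), subject to the usual subshell exceptions.
Valence configurations: N⁺ [He]2s²2p², Be⁺ [He]2s¹.
Tabulated IE_2 (kJ/mol): N 2856, Be 1757.
Overall IE_2 order: Be < N.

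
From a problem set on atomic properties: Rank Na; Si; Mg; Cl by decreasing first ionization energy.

Cl > Si > Mg > Na

Na is in period 3, group 1; Mg is in period 3, group 2; Si is in period 3, group 14; Cl is in period 3, group 17.
Removing the outermost electron gets harder across a period and easier down a group.
All lie in period 3, so first ionization energy increases left to right.
So from highest to lowest: Cl > Si > Mg > Na.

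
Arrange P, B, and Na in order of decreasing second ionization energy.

The second ionization energy removes an electron from the +1 ion. For each element: P⁺ still has 4 valence electrons; B⁺ still has 2 valence electrons; Na⁺ is the bare [Ne] core.
Pulling an electron out of a noble-gas core costs far more than removing a remaining valence electron, so Na sits at the high end of IE_2.
Valence configurations: P⁺ [Ne]3s²3p², B⁺ [He]2s².
The numbers (kJ/mol): P 1907, B 2427, Na 4562.
Overall IE_2 order: P < B < Na.

Na, B, P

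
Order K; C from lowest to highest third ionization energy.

K < C

Consider each +2 ion: K²⁺ is already 1 electron into the core; C²⁺ still has 2 valence electrons.
Usually core removal costs more than valence removal, but here the competition is close: a tightly held n=2 valence electron can cost more to remove than an n=3 core electron, so the actual values have to decide it.
Tabulated IE_3 (kJ/mol): K 4420, C 4620.
Putting it together, IE_3: K < C.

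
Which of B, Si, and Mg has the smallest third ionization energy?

Si

The third ionization energy removes an electron from the +2 ion. For each element: B²⁺ still has 1 valence electron; Si²⁺ still has 2 valence electrons; Mg²⁺ is the bare [Ne] core.
Pulling an electron out of a noble-gas core costs far more than removing a remaining valence electron, so Mg sits at the high end of IE_3.
Valence configurations: B²⁺ [He]2s¹, Si²⁺ [Ne]3s².
The numbers (kJ/mol): B 3660, Si 3232, Mg 7733.
Hence IE_3: Si < B < Mg.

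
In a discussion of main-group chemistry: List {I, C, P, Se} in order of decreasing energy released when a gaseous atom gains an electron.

C is in period 2, group 14; P is in period 3, group 15; Se is in period 4, group 16; I is in period 5, group 17.
Atoms with high Z_eff and room in the valence shell (especially the halogens) have the most exothermic electron affinities.
A diagonal step moves right (one effect) and down (the opposite effect) at once.
C > P: period and group pull opposite ways; the down-group shift dominates (122 vs 72 kJ/mol).
Se > C: period and group pull opposite ways; the across-period shift dominates (195 vs 122 kJ/mol).
I > Se: period and group pull opposite ways; the across-period shift dominates (295 vs 195 kJ/mol).
For reference (kJ/mol): C 122, P 72, Se 195, I 295.
So from highest to lowest: I > Se > C > P.

I > Se > C > P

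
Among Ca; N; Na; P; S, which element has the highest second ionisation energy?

Na

Consider each +1 ion: Ca⁺ still has 1 valence electron; N⁺ still has 4 valence electrons; Na⁺ is the bare [Ne] core; P⁺ still has 4 valence electrons; S⁺ still has 5 valence electrons.
Pulling an electron out of a noble-gas core costs far more than removing a remaining valence electron, so Na sits at the high end of IE_2.
Valence configurations: Ca⁺ [Ar]4s¹, N⁺ [He]2s²2p², P⁺ [Ne]3s²3p², S⁺ [Ne]3s²3p³.
Tabulated IE_2 (kJ/mol): Ca 1145, N 2856, Na 4562, P 1907, S 2252.
Overall IE_2 order: Ca < P < S < N < Na.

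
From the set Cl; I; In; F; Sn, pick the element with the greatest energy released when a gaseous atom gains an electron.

F is in period 2, group 17; Cl is in period 3, group 17; In is in period 5, group 13; Sn is in period 5, group 14; I is in period 5, group 17.
Atoms with high Z_eff and room in the valence shell (especially the halogens) have the most exothermic electron affinities.
Here both period and group differ, so the two effects have to be weighed against each other.
Sn > In: both are in period 5; the period trend gives Sn the larger value.
I > Sn: I lies to the right of Sn in period 5, so the across-period effect alone puts I higher.
F > I: they share group 17; the group trend gives F the larger value.
Cl > F: this pair runs against the simple trend — see the exception note.
Note the exception: Cl has a higher electron affinity than F, contrary to the simple trend — F's small 2p subshell makes the incoming electron feel strong e⁻–e⁻ repulsion, so Cl actually releases more energy on gaining an electron.
Approximate values (kJ/mol): F 328, Cl 349, In 29, Sn 107, I 295.
The greatest energy released when a gaseous atom gains an electron among these belongs to Cl.

Cl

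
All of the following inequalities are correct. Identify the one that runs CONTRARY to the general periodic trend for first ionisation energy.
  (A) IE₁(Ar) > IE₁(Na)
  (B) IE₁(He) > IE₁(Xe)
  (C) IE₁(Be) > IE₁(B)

(C)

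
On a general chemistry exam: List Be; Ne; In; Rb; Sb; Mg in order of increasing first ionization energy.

Rb, In, Mg, Sb, Be, Ne

Be is in period 2, group 2; Ne is in period 2, group 18; Mg is in period 3, group 2; Rb is in period 5, group 1; In is in period 5, group 13; Sb is in period 5, group 15.
First ionization energy rises across a period (greater Z_eff holds electrons more tightly) and falls down a group (valence electrons are farther from the nucleus).
Neither a single period nor a single group — weigh both effects.
In > Rb: both are in period 5; the period trend gives In the larger value.
Mg > In: period and group pull opposite ways; the down-group shift dominates (738 vs 558 kJ/mol).
Sb > Mg: the two effects oppose for this pair; the across-period effect wins (831 vs 738 kJ/mol).
Be > Sb: period and group pull opposite ways; the down-group shift dominates (900 vs 831 kJ/mol).
Ne > Be: Ne lies to the right of Be in period 2, so the across-period effect alone puts Ne higher.
Tabulated first ionization energy (kJ/mol): Be 900, Ne 2081, Mg 738, Rb 403, In 558, Sb 831.
So from lowest to highest: Rb < In < Mg < Sb < Be < Ne.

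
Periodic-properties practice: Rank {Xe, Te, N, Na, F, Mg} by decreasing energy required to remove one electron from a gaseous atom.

F > N > Xe > Te > Mg > Na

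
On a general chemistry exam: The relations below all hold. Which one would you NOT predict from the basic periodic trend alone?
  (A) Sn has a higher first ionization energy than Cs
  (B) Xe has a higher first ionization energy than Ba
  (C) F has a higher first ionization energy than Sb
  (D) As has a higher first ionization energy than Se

The general trend: first ionization energy increases across a period and decreases down a group.
(A) Sn (period 5, group 14) vs Cs (period 6, group 1): the stated order agrees with the simple trend.
(B) Xe (period 5, group 18) vs Ba (period 6, group 2): the stated order agrees with the simple trend.
(C) F (period 2, group 17) vs Sb (period 5, group 15): the stated order agrees with the simple trend.
(D) As (period 4, group 15) vs Se (period 4, group 16): the stated order contradicts the simple trend.
The exception is (D): Se (4p⁴) ionizes more easily than half-filled As (4p³).

(D)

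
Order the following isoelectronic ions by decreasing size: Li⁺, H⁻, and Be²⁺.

All of these have 2 electrons, so size is governed by nuclear charge alone: the more protons, the stronger the pull on the same electron cloud, and the smaller the ion.
Nuclear charges: Be²⁺ (Z=4), Li⁺ (Z=3), H⁻ (Z=1).
Largest to smallest: H⁻ > Li⁺ > Be²⁺.

H⁻ > Li⁺ > Be²⁺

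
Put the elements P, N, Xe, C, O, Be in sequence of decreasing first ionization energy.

Be is in period 2, group 2; C is in period 2, group 14; N is in period 2, group 15; O is in period 2, group 16; P is in period 3, group 15; Xe is in period 5, group 18.
IE₁ increases left→right with effective nuclear charge and decreases top→bottom as the valence shell moves farther out.
Neither a single period nor a single group — weigh both effects.
P > Be: period and group pull opposite ways; the across-period shift dominates (1012 vs 900 kJ/mol).
C > P: the two effects oppose for this pair; the down-group effect wins (1086 vs 1012 kJ/mol).
Xe > C: the two effects oppose for this pair; the across-period effect wins (1170 vs 1086 kJ/mol).
O > Xe: period and group pull opposite ways; the down-group shift dominates (1314 vs 1170 kJ/mol).
N > O: this pair runs against the simple trend — see the exception note.
Note the exception: N has a higher first ionization energy than O, contrary to the simple trend — pairing an electron in O's 2p⁴ costs repulsion energy, so O ionizes more easily than half-filled N (2p³).
For reference (kJ/mol): Be 900, C 1086, N 1402, O 1314, P 1012, Xe 1170.
So from highest to lowest: N > O > Xe > C > P > Be.

N > O > Xe > C > P > Be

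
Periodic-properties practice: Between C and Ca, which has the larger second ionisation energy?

IE_2 is the cost of taking one more electron from the +1 cation: C⁺ still has 3 valence electrons; Ca⁺ still has 1 valence electron.
All are still removing valence electrons, so compare the +1 ions as you would atoms: IE_2 generally rises across a period (higher Z_eff) and falls down a group (larger shell), subject to the usual subshell exceptions.
Valence configurations: C⁺ [He]2s²2p¹, Ca⁺ [Ar]4s¹.
Approximate IE_2 values (kJ/mol): C 2353, Ca 1145.
Putting it together, IE_2: Ca < C.

C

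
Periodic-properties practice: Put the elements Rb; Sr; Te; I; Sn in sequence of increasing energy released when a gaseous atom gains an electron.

Sr < Rb < Sn < Te < I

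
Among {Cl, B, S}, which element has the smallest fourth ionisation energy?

S

After 3 electrons have been removed, what remains? Cl³⁺ still has 4 valence electrons; B³⁺ is the bare [He] core; S³⁺ still has 3 valence electrons.
Breaking into a closed-shell core is much more expensive than removing a leftover valence electron — B has the largest IE_4 here.
Valence configurations: Cl³⁺ [Ne]3s²3p², S³⁺ [Ne]3s²3p¹.
The numbers (kJ/mol): Cl 5159, B 25026, S 4556.
Putting it together, IE_4: S < Cl < B.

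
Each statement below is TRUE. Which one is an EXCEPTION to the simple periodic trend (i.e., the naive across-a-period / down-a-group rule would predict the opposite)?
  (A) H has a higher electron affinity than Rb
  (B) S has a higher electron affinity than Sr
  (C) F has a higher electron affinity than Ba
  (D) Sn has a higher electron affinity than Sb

The general trend: electron affinity increases across a period and decreases down a group.
(A) H (period 1, group 1) vs Rb (period 5, group 1): the stated order agrees with the simple trend.
(B) S (period 3, group 16) vs Sr (period 5, group 2): the stated order agrees with the simple trend.
(C) F (period 2, group 17) vs Ba (period 6, group 2): the stated order agrees with the simple trend.
(D) Sn (period 5, group 14) vs Sb (period 5, group 15): the stated order contradicts the simple trend.
The exception is (D): adding an electron to Sb's half-filled 5p³ is unfavourable, so Sn has the more exothermic EA.

(D)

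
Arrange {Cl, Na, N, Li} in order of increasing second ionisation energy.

After 1 electron has been removed, what remains? Cl⁺ still has 6 valence electrons; Na⁺ is the bare [Ne] core; N⁺ still has 4 valence electrons; Li⁺ is the bare [He] core.
Breaking into a closed-shell core is much more expensive than removing a leftover valence electron — Na and Li have the largest IE_2 here.
Valence configurations: Cl⁺ [Ne]3s²3p⁴, N⁺ [He]2s²2p².
Tabulated IE_2 (kJ/mol): Cl 2298, Na 4562, N 2856, Li 7298.
Hence IE_2: Cl < N < Na < Li.

Cl < N < Na < Li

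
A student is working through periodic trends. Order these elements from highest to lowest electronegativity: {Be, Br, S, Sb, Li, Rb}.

Br > S > Sb > Be > Li > Rb

Li is in period 2, group 1; Be is in period 2, group 2; S is in period 3, group 16; Br is in period 4, group 17; Rb is in period 5, group 1; Sb is in period 5, group 15.
Smaller atoms with higher effective nuclear charge are more electronegative.
Neither a single period nor a single group — weigh both effects.
Li > Rb: they share group 1; the group trend gives Li the larger value.
Be > Li: both are in period 2; the period trend gives Be the larger value.
Sb > Be: the two effects oppose for this pair; the across-period effect wins (2.05 vs 1.57).
S > Sb: relative to Sb, both the across-period and down-group shifts push S's electronegativity up.
Br > S: period and group pull opposite ways; the across-period shift dominates (2.96 vs 2.58).
Tabulated electronegativity (Pauling): Li 0.98, Be 1.57, S 2.58, Br 2.96, Rb 0.82, Sb 2.05.
So from highest to lowest: Br > S > Sb > Be > Li > Rb.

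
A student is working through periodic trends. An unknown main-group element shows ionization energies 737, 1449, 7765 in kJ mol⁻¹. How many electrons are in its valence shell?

2

Look for the largest jump between consecutive ionization energies: IE3/IE2 ≈ 5.4, far larger than any earlier ratio.
That jump marks the point where a core electron is being removed. So the atom has 2 valence electrons.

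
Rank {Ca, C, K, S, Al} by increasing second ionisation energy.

Ca < Al < S < C < K

Consider each +1 ion: Ca⁺ still has 1 valence electron; C⁺ still has 3 valence electrons; K⁺ is the bare [Ar] core; S⁺ still has 5 valence electrons; Al⁺ still has 2 valence electrons.
Breaking into a closed-shell core is much more expensive than removing a leftover valence electron — K has the largest IE_2 here.
Valence configurations: Ca⁺ [Ar]4s¹, C⁺ [He]2s²2p¹, S⁺ [Ne]3s²3p³, Al⁺ [Ne]3s².
The numbers (kJ/mol): Ca 1145, C 2353, K 3052, S 2252, Al 1817.
Putting it together, IE_2: Ca < Al < S < C < K.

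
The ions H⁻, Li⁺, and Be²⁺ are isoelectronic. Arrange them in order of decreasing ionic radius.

H⁻, Li⁺, Be²⁺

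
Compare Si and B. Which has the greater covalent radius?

Si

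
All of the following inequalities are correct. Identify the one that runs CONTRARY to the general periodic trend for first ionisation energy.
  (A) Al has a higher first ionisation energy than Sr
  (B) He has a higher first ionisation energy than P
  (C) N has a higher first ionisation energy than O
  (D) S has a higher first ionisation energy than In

The general trend: first ionisation energy increases across a period and decreases down a group.
(A) Al (period 3, group 13) vs Sr (period 5, group 2): the stated order agrees with the simple trend.
(B) He (period 1, group 18) vs P (period 3, group 15): the stated order agrees with the simple trend.
(C) N (period 2, group 15) vs O (period 2, group 16): the stated order contradicts the simple trend.
(D) S (period 3, group 16) vs In (period 5, group 13): the stated order agrees with the simple trend.
The exception is (C): pairing an electron in O's 2p⁴ costs repulsion energy, so O ionizes more easily than half-filled N (2p³).

(C)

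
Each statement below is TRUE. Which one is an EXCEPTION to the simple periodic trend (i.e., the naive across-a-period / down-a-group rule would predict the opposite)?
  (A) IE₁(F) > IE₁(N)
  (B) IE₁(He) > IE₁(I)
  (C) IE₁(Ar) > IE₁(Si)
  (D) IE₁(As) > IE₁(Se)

The general trend: first ionisation energy increases across a period and decreases down a group.
(A) F (period 2, group 17) vs N (period 2, group 15): the stated order agrees with the simple trend.
(B) He (period 1, group 18) vs I (period 5, group 17): the stated order agrees with the simple trend.
(C) Ar (period 3, group 18) vs Si (period 3, group 14): the stated order agrees with the simple trend.
(D) As (period 4, group 15) vs Se (period 4, group 16): the stated order contradicts the simple trend.
The exception is (D): Se (4p⁴) ionizes more easily than half-filled As (4p³).

(D)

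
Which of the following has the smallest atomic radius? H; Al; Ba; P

H

H is in period 1, group 1; Al is in period 3, group 13; P is in period 3, group 15; Ba is in period 6, group 2.
Atomic radius shrinks across a period as nuclear charge pulls the same shell inward, and grows down a group as new shells are added.
Neither a single period nor a single group — weigh both effects.
P > H: the two effects oppose for this pair; the down-group effect wins (111 vs 32 pm).
Al > P: both are in period 3; the period trend gives Al the larger value.
Ba > Al: relative to Al, both the across-period and down-group shifts push Ba's atomic radius up.
Approximate values (pm): H 32, Al 126, P 111, Ba 196.
The smallest atomic radius among these belongs to H.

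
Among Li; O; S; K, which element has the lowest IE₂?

S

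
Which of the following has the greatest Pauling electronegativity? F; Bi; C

C is in period 2, group 14; F is in period 2, group 17; Bi is in period 6, group 15.
Atoms toward the upper right of the periodic table pull bonding electrons most strongly.
Neither a single period nor a single group — weigh both effects.
C > Bi: period and group pull opposite ways; the down-group shift dominates (2.55 vs 2.02).
F > C: F lies to the right of C in period 2, so the across-period effect alone puts F higher.
Tabulated electronegativity (Pauling): C 2.55, F 3.98, Bi 2.02.
The greatest Pauling electronegativity among these belongs to F.

F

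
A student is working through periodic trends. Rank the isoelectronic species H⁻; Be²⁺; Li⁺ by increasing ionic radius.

Be²⁺, Li⁺, H⁻

All of these have 2 electrons, so size is governed by nuclear charge alone: the more protons, the stronger the pull on the same electron cloud, and the smaller the ion.
Nuclear charges: Be²⁺ (Z=4), Li⁺ (Z=3), H⁻ (Z=1).
Smallest to largest: Be²⁺ < Li⁺ < H⁻.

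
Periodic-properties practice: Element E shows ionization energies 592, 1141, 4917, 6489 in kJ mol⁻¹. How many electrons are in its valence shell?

2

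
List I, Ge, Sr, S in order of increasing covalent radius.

S is in period 3, group 16; Ge is in period 4, group 14; Sr is in period 5, group 2; I is in period 5, group 17.
Atomic radius shrinks across a period as nuclear charge pulls the same shell inward, and grows down a group as new shells are added.
These span different periods and groups, so the two trends combine.
Ge > S: relative to S, both the across-period and down-group shifts push Ge's atomic radius up.
I > Ge: the two effects oppose for this pair; the down-group effect wins (133 vs 121 pm).
Sr > I: Sr lies to the left of I in period 5, so the across-period effect alone puts Sr larger.
For reference (pm): S 103, Ge 121, Sr 185, I 133.
So from smallest to largest: S < Ge < I < Sr.

S < Ge < I < Sr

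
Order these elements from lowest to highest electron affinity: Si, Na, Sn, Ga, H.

Ga < Na < H < Sn < Si

Atoms with high Z_eff and room in the valence shell (especially the halogens) have the most exothermic electron affinities.
Neither a single period nor a single group — weigh both effects.
Na > Ga: the two effects oppose for this pair; the down-group effect wins (53 vs 29 kJ/mol).
H > Na: H sits above Na in group 1, so the down-group effect alone puts H higher.
Sn > H: period and group pull opposite ways; the across-period shift dominates (107 vs 73 kJ/mol).
Si > Sn: they share group 14; the group trend gives Si the larger value.
Tabulated electron affinity (kJ/mol): H 73, Na 53, Si 134, Ga 29, Sn 107.
So from lowest to highest: Ga < Na < H < Sn < Si.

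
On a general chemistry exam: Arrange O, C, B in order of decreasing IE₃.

O, C, B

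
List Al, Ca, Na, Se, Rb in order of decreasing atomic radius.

Na is in period 3, group 1; Al is in period 3, group 13; Ca is in period 4, group 2; Se is in period 4, group 16; Rb is in period 5, group 1.
Across a period the added protons contract the valence shell; down a group each new principal shell makes the atom larger.
These span different periods and groups, so the two trends combine.
Al > Se: period and group pull opposite ways; the across-period shift dominates (126 vs 116 pm).
Na > Al: both are in period 3; the period trend gives Na the larger value.
Ca > Na: period and group pull opposite ways; the down-group shift dominates (171 vs 155 pm).
Rb > Ca: both effects reinforce here, so Rb is clearly the larger of the two.
For reference (pm): Na 155, Al 126, Ca 171, Se 116, Rb 210.
So from largest to smallest: Rb > Ca > Na > Al > Se.

Rb, Ca, Na, Al, Se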